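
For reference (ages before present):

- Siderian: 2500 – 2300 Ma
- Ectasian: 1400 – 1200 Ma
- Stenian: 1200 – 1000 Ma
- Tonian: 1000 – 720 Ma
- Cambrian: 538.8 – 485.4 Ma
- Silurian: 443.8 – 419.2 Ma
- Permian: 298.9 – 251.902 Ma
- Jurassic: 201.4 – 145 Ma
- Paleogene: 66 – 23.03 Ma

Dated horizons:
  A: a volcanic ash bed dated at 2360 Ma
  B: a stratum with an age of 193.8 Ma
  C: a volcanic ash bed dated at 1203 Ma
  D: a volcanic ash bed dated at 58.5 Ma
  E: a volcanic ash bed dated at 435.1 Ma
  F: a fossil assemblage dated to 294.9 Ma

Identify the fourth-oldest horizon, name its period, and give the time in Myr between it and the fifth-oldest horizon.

F, in the Permian; 101.1 million years to B

Larger Ma means older, so oldest first: A 2360 > C 1203 > E 435.1 > F 294.9 > B 193.8 > D 58.5.
Counting 4 along gives F (294.9 Ma); the excerpt puts that inside the Permian, 298.9–251.902 Ma.
Next in line is B (193.8 Ma), and 294.9 − 193.8 = 101.1 Myr.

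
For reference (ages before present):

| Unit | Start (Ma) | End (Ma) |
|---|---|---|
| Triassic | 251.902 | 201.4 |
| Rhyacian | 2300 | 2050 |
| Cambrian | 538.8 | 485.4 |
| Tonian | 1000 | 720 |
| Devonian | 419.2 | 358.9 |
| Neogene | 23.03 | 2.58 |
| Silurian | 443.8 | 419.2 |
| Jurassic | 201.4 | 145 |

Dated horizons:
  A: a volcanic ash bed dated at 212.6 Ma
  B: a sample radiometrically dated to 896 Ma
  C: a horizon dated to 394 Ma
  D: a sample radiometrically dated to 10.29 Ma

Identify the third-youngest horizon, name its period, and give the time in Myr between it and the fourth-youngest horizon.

Sorted youngest-first by Ma: D (10.29), A (212.6), C (394), B (896).
The third youngest is C at 394 Ma, which lies in 419.2–358.9 Ma: the Devonian.
The fourth youngest is B at 896 Ma; separation = |394 − 896| = 502 Myr.

C, in the Devonian; 502 million years to B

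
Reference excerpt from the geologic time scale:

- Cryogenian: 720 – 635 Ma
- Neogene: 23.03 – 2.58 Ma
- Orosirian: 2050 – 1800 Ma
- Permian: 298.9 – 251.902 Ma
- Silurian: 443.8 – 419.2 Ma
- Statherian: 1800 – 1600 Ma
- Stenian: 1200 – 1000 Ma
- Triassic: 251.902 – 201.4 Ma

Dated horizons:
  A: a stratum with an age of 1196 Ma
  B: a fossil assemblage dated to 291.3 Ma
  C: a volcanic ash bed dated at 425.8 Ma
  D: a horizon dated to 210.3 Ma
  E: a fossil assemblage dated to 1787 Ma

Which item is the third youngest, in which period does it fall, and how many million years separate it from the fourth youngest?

Sorted youngest-first by Ma: D (210.3), B (291.3), C (425.8), A (1196), E (1787).
The third youngest is C at 425.8 Ma, which lies in 443.8–419.2 Ma: the Silurian.
The fourth youngest is A at 1196 Ma; separation = |425.8 − 1196| = 770.2 Myr.

C, in the Silurian; 770.2 million years to A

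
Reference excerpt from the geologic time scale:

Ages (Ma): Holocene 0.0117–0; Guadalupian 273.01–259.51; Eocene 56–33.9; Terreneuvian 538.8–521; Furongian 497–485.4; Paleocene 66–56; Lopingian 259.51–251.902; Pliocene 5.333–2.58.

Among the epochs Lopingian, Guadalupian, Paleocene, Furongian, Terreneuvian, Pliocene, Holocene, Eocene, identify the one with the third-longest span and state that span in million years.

Guadalupian, 13.5 million years

Durations: Lopingian 7.608; Guadalupian 13.5; Paleocene 10; Furongian 11.6; Terreneuvian 17.8; Pliocene 2.753; Holocene 0.0117; Eocene 22.1 Myr.
Sorted longest-first: Eocene (22.1), Terreneuvian (17.8), Guadalupian (13.5), Furongian (11.6), Paleocene (10), Lopingian (7.608), Pliocene (2.753), Holocene (0.0117).
The third longest is Guadalupian at 13.5 Myr.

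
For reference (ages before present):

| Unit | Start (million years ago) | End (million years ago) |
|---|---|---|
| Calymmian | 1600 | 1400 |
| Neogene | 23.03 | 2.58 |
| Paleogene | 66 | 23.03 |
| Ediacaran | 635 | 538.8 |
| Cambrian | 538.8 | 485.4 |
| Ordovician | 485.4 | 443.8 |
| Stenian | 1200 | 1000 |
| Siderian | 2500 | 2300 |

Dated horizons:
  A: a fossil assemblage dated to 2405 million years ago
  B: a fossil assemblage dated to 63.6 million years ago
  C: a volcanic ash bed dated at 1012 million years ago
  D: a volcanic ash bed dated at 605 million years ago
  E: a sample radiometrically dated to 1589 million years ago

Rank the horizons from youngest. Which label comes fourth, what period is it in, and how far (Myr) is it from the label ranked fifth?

E, in the Calymmian; 816 million years to A

Sorted youngest-first by Ma: B (63.6), D (605), C (1012), E (1589), A (2405).
The fourth youngest is E at 1589 Ma, which lies in 1600–1400 Ma: the Calymmian.
The fifth youngest is A at 2405 Ma; separation = |1589 − 2405| = 816 Myr.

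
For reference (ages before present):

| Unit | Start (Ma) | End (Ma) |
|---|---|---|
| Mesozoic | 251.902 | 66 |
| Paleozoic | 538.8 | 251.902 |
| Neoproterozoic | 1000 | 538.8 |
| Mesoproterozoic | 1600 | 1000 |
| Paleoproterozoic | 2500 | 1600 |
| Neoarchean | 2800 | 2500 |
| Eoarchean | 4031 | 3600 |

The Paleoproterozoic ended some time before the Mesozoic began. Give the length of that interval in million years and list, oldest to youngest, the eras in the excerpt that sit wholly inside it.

End of Paleoproterozoic = 1600 Ma; start of Mesozoic = 251.902 Ma.
Gap = 1600 − 251.902 = 1348.098 Myr.
Eras wholly inside 1600–251.902 Ma: Mesoproterozoic (1600–1000), Neoproterozoic (1000–538.8), Paleozoic (538.8–251.902).

1348.098 million years; Mesoproterozoic, Neoproterozoic, Paleozoic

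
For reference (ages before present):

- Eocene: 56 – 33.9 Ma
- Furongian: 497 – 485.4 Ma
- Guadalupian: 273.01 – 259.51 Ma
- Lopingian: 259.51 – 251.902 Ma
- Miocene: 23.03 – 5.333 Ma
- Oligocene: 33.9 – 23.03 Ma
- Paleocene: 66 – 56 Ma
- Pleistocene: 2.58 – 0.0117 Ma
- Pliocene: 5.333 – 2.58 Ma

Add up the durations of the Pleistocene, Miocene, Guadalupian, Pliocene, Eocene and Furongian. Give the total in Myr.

70.2183 million years

Duration is start − end for each: (2.58 − 0.0117) + (23.03 − 5.333) + (273.01 − 259.51) + (5.333 − 2.58) + (56 − 33.9) + (497 − 485.4).
That is 2.5683 + 17.697 + 13.5 + 2.753 + 22.1 + 11.6, which totals 70.2183 million years.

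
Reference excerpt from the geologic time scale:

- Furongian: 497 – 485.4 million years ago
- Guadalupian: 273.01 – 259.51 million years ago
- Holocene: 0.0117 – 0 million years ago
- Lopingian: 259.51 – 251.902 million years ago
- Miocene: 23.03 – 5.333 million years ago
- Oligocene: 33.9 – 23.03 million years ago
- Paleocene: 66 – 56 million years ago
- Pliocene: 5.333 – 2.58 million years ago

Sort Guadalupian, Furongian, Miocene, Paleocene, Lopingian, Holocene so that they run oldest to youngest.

Furongian → Guadalupian → Lopingian → Paleocene → Miocene → Holocene

Sorting by start age (descending Ma, since larger Ma = older): Furongian start 497, Guadalupian start 273.01, Lopingian start 259.51, Paleocene start 66, Miocene start 23.03, Holocene start 0.0117.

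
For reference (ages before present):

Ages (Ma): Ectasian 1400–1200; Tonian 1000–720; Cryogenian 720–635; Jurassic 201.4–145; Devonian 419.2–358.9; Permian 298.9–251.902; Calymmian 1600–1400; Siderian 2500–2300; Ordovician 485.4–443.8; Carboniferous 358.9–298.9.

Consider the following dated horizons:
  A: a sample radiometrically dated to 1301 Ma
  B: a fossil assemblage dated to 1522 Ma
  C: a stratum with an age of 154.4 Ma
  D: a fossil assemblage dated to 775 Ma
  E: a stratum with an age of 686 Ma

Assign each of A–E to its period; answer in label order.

A: 1301 Ma lies in 1400–1200 Ma, so Ectasian.
B: 1522 Ma lies in 1600–1400 Ma, so Calymmian.
C: 154.4 Ma lies in 201.4–145 Ma, so Jurassic.
D: 775 Ma lies in 1000–720 Ma, so Tonian.
E: 686 Ma lies in 720–635 Ma, so Cryogenian.

A — Ectasian; B — Calymmian; C — Jurassic; D — Tonian; E — Cryogenian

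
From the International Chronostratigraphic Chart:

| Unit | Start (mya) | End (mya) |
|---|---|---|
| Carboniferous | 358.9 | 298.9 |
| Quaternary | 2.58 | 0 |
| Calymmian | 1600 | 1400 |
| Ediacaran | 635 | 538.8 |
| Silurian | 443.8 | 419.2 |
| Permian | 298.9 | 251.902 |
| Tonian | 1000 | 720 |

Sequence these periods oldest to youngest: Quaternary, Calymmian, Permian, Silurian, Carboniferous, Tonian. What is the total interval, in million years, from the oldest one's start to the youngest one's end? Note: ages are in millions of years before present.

From the excerpt: Quaternary 2.58–0; Calymmian 1600–1400; Permian 298.9–251.902; Silurian 443.8–419.2; Carboniferous 358.9–298.9; Tonian 1000–720 (Ma).
Larger Ma is earlier, so the oldest is Calymmian and the youngest is Quaternary; oldest to youngest: Calymmian, Tonian, Silurian, Carboniferous, Permian, Quaternary.
Oldest start 1600 minus youngest end 0 gives 1600 Myr overall.

Calymmian, Tonian, Silurian, Carboniferous, Permian, Quaternary; total span 1600 Myr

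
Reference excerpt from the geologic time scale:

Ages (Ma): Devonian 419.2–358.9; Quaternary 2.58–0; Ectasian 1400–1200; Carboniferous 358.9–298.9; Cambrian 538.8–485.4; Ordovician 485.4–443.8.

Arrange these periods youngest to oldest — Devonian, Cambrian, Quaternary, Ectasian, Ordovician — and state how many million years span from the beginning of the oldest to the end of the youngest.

Quaternary, Devonian, Ordovician, Cambrian, Ectasian; total span 1400 Myr

Start ages (Ma): Ectasian 1400, Cambrian 538.8, Ordovician 485.4, Devonian 419.2, Quaternary 2.58.
Ordered youngest to oldest: Quaternary, Devonian, Ordovician, Cambrian, Ectasian.
Span = 1400 − 0 = 1400 Myr.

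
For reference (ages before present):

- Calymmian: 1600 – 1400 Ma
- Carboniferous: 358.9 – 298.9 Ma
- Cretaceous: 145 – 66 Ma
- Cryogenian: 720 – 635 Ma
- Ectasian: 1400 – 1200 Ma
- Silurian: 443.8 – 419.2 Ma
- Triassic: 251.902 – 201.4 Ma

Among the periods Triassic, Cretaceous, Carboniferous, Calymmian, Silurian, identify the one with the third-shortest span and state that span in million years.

Carboniferous, 60 million years

Durations: Triassic 50.502; Cretaceous 79; Carboniferous 60; Calymmian 200; Silurian 24.6 Myr.
Sorted shortest-first: Silurian (24.6), Triassic (50.502), Carboniferous (60), Cretaceous (79), Calymmian (200).
The third shortest is Carboniferous at 60 Myr.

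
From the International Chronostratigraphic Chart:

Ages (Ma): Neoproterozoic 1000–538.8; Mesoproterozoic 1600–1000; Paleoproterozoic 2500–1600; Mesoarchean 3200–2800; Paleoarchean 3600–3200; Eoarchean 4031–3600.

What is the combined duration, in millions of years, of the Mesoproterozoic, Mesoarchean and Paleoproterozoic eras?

Duration is start − end for each: (1600 − 1000) + (3200 − 2800) + (2500 − 1600).
That is 600 + 400 + 900, which totals 1900 million years.

1900 million years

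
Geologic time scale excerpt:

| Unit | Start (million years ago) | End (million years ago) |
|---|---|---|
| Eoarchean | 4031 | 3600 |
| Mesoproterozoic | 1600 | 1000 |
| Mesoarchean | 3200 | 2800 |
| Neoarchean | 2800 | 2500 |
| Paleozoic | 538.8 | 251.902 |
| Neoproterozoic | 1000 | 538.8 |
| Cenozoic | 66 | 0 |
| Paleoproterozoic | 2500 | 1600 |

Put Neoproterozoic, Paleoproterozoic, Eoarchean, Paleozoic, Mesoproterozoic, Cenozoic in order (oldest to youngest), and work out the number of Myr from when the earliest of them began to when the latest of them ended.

From the excerpt: Neoproterozoic 1000–538.8; Paleoproterozoic 2500–1600; Eoarchean 4031–3600; Paleozoic 538.8–251.902; Mesoproterozoic 1600–1000; Cenozoic 66–0 (Ma).
Larger Ma is earlier, so the oldest is Eoarchean and the youngest is Cenozoic; oldest to youngest: Eoarchean, Paleoproterozoic, Mesoproterozoic, Neoproterozoic, Paleozoic, Cenozoic.
Oldest start 4031 minus youngest end 0 gives 4031 Myr overall.

Eoarchean, Paleoproterozoic, Mesoproterozoic, Neoproterozoic, Paleozoic, Cenozoic; total span 4031 Myr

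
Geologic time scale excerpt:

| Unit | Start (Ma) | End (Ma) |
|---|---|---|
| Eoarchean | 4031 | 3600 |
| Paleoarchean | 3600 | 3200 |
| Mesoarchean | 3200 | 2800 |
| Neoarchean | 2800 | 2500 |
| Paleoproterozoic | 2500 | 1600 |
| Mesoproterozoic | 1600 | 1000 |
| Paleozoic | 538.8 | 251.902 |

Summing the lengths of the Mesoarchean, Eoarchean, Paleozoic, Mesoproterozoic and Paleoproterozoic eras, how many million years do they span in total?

Duration is start − end for each: (3200 − 2800) + (4031 − 3600) + (538.8 − 251.902) + (1600 − 1000) + (2500 − 1600).
That is 400 + 431 + 286.898 + 600 + 900, which totals 2617.898 million years.

2617.898 million years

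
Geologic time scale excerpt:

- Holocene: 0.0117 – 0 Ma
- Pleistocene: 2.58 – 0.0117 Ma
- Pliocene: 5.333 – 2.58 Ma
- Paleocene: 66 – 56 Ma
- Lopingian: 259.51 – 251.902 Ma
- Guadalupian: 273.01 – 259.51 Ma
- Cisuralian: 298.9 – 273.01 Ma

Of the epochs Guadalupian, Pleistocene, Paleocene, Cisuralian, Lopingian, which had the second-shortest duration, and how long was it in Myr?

Lopingian, 7.608 million years

Start − end for each: Guadalupian 273.01 − 259.51 = 13.5; Pleistocene 2.58 − 0.0117 = 2.5683; Paleocene 66 − 56 = 10; Cisuralian 298.9 − 273.01 = 25.89; Lopingian 259.51 − 251.902 = 7.608.
Ranking these from shortest: Pleistocene < Lopingian < Paleocene < Guadalupian < Cisuralian.
Position 2 in that ranking is Lopingian, which lasted 7.608 Myr.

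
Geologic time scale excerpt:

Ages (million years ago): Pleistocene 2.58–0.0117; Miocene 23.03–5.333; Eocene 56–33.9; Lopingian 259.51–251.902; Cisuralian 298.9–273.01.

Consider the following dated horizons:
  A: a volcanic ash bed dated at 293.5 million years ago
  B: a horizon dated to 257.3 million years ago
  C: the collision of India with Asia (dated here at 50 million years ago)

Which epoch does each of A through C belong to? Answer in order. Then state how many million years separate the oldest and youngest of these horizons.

A — Cisuralian; B — Lopingian; C — Eocene; span 243.5 million years

A: 293.5 Ma lies in 298.9–273.01 Ma, so Cisuralian.
B: 257.3 Ma lies in 259.51–251.902 Ma, so Lopingian.
C: 50 Ma lies in 56–33.9 Ma, so Eocene.
Oldest = 293.5 Ma, youngest = 50 Ma → span 243.5 Myr.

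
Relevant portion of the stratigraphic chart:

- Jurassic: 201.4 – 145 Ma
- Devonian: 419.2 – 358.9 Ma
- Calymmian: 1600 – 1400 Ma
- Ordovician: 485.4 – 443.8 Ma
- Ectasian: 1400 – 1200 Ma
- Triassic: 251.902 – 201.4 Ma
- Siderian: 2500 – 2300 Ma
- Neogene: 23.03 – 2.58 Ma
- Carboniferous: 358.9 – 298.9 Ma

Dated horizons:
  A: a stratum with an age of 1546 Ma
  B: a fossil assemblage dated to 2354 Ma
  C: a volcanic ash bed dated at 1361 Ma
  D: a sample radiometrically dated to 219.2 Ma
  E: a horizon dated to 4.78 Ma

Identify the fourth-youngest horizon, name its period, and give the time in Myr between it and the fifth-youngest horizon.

A, in the Calymmian; 808 million years to B

Smaller Ma means younger, so youngest first: E 4.78 < D 219.2 < C 1361 < A 1546 < B 2354.
Counting 4 along gives A (1546 Ma); the excerpt puts that inside the Calymmian, 1600–1400 Ma.
Next in line is B (2354 Ma), and 2354 − 1546 = 808 Myr.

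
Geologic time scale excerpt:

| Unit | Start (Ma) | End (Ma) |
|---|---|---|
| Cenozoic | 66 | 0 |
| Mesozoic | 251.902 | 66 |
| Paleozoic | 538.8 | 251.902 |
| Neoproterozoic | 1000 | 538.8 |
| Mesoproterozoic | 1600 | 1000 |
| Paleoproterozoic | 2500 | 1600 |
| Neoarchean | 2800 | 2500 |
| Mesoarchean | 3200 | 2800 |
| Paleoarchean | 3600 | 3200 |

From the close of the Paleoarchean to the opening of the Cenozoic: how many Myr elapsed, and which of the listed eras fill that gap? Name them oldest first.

End of Paleoarchean = 3200 Ma; start of Cenozoic = 66 Ma.
Gap = 3200 − 66 = 3134 Myr.
Eras wholly inside 3200–66 Ma: Mesoarchean (3200–2800), Neoarchean (2800–2500), Paleoproterozoic (2500–1600), Mesoproterozoic (1600–1000), Neoproterozoic (1000–538.8), Paleozoic (538.8–251.902), Mesozoic (251.902–66).

3134 million years; Mesoarchean, Neoarchean, Paleoproterozoic, Mesoproterozoic, Neoproterozoic, Paleozoic, Mesozoic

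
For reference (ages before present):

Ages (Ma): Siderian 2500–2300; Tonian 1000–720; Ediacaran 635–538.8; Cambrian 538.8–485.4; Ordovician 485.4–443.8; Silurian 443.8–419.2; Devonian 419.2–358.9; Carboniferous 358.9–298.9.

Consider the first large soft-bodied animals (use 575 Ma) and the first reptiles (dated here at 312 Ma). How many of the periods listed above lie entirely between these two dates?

575 Ma sits inside the Ediacaran (635–538.8) and 312 Ma inside the Carboniferous (358.9–298.9); neither of those is wholly between the two dates.
The listed periods lying completely between them are Cambrian, Ordovician, Silurian, Devonian — 4 in all.

4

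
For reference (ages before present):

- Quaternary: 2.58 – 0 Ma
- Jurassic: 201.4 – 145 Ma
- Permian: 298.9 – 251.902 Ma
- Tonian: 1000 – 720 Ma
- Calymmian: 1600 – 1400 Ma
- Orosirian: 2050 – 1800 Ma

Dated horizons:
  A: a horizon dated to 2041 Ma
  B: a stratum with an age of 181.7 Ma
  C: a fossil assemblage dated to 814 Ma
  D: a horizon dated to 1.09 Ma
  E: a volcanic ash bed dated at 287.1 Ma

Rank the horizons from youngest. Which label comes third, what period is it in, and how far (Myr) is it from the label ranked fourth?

E, in the Permian; 526.9 million years to C

Sorted youngest-first by Ma: D (1.09), B (181.7), E (287.1), C (814), A (2041).
The third youngest is E at 287.1 Ma, which lies in 298.9–251.902 Ma: the Permian.
The fourth youngest is C at 814 Ma; separation = |287.1 − 814| = 526.9 Myr.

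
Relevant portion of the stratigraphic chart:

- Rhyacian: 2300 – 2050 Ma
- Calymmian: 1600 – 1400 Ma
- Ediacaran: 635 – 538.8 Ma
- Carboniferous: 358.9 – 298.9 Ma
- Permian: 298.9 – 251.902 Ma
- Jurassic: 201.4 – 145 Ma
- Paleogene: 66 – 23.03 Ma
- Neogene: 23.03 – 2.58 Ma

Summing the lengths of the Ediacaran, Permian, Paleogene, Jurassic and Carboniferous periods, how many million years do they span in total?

302.568 million years

Each duration: Ediacaran = 96.2; Permian = 46.998; Paleogene = 42.97; Jurassic = 56.4; Carboniferous = 60.
Sum: 96.2 + 46.998 + 42.97 + 56.4 + 60 = 302.568 Myr.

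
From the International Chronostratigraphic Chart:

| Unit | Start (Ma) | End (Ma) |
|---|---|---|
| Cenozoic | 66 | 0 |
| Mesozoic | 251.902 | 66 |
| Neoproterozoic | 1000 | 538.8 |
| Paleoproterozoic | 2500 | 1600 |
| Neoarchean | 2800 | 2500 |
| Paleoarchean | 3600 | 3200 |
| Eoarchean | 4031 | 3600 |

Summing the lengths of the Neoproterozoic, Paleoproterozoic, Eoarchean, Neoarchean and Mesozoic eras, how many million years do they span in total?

Each duration: Neoproterozoic = 461.2; Paleoproterozoic = 900; Eoarchean = 431; Neoarchean = 300; Mesozoic = 185.902.
Sum: 461.2 + 900 + 431 + 300 + 185.902 = 2278.102 Myr.

2278.102 million years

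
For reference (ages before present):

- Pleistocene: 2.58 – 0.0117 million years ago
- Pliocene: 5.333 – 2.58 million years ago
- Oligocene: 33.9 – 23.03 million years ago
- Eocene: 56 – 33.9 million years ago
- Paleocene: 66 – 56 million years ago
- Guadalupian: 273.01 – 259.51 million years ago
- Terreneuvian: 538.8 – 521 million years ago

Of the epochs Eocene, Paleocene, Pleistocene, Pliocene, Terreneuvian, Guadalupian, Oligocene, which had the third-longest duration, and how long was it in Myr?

Start − end for each: Eocene 56 − 33.9 = 22.1; Paleocene 66 − 56 = 10; Pleistocene 2.58 − 0.0117 = 2.5683; Pliocene 5.333 − 2.58 = 2.753; Terreneuvian 538.8 − 521 = 17.8; Guadalupian 273.01 − 259.51 = 13.5; Oligocene 33.9 − 23.03 = 10.87.
Ranking these from longest: Eocene > Terreneuvian > Guadalupian > Oligocene > Paleocene > Pliocene > Pleistocene.
Position 3 in that ranking is Guadalupian, which lasted 13.5 Myr.

Guadalupian, 13.5 million years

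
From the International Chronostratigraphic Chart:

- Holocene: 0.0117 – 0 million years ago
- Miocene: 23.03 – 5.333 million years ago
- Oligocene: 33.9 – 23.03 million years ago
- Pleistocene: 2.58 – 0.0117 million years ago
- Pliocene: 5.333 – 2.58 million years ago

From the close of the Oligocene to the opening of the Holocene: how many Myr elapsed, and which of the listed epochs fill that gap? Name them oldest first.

The Oligocene closes at 23.03 Ma and the Holocene opens at 0.0117 Ma, so the interval is 23.03 − 0.0117 = 23.0183 Myr.
An epoch fits inside if it starts at or after 23.03 Ma and ends at or before 0.0117 Ma; oldest first that gives Miocene, Pliocene, Pleistocene.

23.0183 million years; Miocene, Pliocene, Pleistocene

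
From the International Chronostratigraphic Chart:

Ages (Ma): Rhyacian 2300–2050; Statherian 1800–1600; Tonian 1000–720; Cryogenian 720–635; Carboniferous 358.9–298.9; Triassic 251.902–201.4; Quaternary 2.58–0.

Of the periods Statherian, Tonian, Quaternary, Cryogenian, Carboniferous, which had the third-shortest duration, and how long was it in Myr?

Cryogenian, 85 million years

Start − end for each: Statherian 1800 − 1600 = 200; Tonian 1000 − 720 = 280; Quaternary 2.58 − 0 = 2.58; Cryogenian 720 − 635 = 85; Carboniferous 358.9 − 298.9 = 60.
Ranking these from shortest: Quaternary < Carboniferous < Cryogenian < Statherian < Tonian.
Position 3 in that ranking is Cryogenian, which lasted 85 Myr.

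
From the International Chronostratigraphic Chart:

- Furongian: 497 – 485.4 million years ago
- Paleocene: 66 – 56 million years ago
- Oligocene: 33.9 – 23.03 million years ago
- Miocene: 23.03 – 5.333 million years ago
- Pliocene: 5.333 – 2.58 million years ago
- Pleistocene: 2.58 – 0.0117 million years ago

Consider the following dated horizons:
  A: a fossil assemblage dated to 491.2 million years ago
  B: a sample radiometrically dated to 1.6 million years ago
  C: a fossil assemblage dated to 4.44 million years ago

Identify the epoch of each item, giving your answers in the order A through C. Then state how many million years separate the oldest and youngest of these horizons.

A — Furongian; B — Pleistocene; C — Pliocene; span 489.6 million years

Match each age against the start–end ranges in the excerpt: A = 491.2 Ma → Furongian (497–485.4); B = 1.6 Ma → Pleistocene (2.58–0.0117); C = 4.44 Ma → Pliocene (5.333–2.58).
The largest age is 491.2 Ma and the smallest is 1.6 Ma; their difference is 489.6 Myr.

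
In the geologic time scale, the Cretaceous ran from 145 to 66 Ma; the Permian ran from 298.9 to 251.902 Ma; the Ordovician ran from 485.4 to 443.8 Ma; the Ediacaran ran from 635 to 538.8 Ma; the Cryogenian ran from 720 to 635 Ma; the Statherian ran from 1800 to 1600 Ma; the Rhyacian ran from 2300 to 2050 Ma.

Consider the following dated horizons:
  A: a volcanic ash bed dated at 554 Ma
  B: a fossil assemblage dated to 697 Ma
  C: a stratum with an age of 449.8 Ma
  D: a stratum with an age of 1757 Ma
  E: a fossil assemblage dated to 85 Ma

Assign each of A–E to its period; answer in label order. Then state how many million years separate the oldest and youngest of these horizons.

A — Ediacaran; B — Cryogenian; C — Ordovician; D — Statherian; E — Cretaceous; span 1672 million years

A: 554 Ma lies in 635–538.8 Ma, so Ediacaran.
B: 697 Ma lies in 720–635 Ma, so Cryogenian.
C: 449.8 Ma lies in 485.4–443.8 Ma, so Ordovician.
D: 1757 Ma lies in 1800–1600 Ma, so Statherian.
E: 85 Ma lies in 145–66 Ma, so Cretaceous.
Oldest = 1757 Ma, youngest = 85 Ma → span 1672 Myr.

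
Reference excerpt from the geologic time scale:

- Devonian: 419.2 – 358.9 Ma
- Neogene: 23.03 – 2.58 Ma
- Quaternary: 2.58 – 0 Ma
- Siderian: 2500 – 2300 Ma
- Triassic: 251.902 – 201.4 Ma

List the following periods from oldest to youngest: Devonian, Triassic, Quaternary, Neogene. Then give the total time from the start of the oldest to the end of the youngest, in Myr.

From the excerpt: Devonian 419.2–358.9; Triassic 251.902–201.4; Quaternary 2.58–0; Neogene 23.03–2.58 (Ma).
Larger Ma is earlier, so the oldest is Devonian and the youngest is Quaternary; oldest to youngest: Devonian, Triassic, Neogene, Quaternary.
Oldest start 419.2 minus youngest end 0 gives 419.2 Myr overall.

Devonian → Triassic → Neogene → Quaternary; total span 419.2 Myr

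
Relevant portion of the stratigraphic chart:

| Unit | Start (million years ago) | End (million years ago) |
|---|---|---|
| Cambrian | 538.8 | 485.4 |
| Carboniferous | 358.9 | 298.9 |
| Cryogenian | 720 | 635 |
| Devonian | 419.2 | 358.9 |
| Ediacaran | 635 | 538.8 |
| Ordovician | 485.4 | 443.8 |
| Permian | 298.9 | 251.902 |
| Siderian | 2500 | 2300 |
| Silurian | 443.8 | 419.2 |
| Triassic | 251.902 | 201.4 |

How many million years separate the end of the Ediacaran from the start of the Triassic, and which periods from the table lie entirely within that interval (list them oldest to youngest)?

End of Ediacaran = 538.8 Ma; start of Triassic = 251.902 Ma.
Gap = 538.8 − 251.902 = 286.898 Myr.
Periods wholly inside 538.8–251.902 Ma: Cambrian (538.8–485.4), Ordovician (485.4–443.8), Silurian (443.8–419.2), Devonian (419.2–358.9), Carboniferous (358.9–298.9), Permian (298.9–251.902).

286.898 million years; Cambrian, Ordovician, Silurian, Devonian, Carboniferous, Permian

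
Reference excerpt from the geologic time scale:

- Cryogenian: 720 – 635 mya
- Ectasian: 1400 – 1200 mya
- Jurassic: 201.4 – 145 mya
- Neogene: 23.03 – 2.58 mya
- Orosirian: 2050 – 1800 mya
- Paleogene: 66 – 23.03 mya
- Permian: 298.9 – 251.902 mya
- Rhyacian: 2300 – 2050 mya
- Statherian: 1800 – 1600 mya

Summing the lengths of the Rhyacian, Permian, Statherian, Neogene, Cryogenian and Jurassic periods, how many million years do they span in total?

Duration is start − end for each: (2300 − 2050) + (298.9 − 251.902) + (1800 − 1600) + (23.03 − 2.58) + (720 − 635) + (201.4 − 145).
That is 250 + 46.998 + 200 + 20.45 + 85 + 56.4, which totals 658.848 million years.

658.848 million years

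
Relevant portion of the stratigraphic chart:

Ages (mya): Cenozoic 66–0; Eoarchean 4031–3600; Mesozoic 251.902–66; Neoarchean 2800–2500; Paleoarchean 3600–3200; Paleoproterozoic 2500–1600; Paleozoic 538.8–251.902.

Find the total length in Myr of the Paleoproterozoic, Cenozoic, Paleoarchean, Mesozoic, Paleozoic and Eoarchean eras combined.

Each duration: Paleoproterozoic = 900; Cenozoic = 66; Paleoarchean = 400; Mesozoic = 185.902; Paleozoic = 286.898; Eoarchean = 431.
Sum: 900 + 66 + 400 + 185.902 + 286.898 + 431 = 2269.8 Myr.

2269.8 million years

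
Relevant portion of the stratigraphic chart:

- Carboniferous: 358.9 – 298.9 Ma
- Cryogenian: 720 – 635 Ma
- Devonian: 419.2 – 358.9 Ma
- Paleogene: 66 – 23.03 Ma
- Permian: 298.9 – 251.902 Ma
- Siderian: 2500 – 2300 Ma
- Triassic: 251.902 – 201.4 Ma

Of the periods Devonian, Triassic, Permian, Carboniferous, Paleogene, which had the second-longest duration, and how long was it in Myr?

Start − end for each: Devonian 419.2 − 358.9 = 60.3; Triassic 251.902 − 201.4 = 50.502; Permian 298.9 − 251.902 = 46.998; Carboniferous 358.9 − 298.9 = 60; Paleogene 66 − 23.03 = 42.97.
Ranking these from longest: Devonian > Carboniferous > Triassic > Permian > Paleogene.
Position 2 in that ranking is Carboniferous, which lasted 60 Myr.

Carboniferous, 60 million years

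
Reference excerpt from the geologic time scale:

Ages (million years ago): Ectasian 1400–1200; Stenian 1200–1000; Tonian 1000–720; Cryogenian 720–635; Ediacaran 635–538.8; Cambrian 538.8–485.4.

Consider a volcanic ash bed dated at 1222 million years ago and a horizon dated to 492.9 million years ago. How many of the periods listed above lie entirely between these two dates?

The older date is 1222 Ma and the younger is 492.9 Ma.
Periods with start < 1222 and end > 492.9 Ma: Stenian (1200–1000), Tonian (1000–720), Cryogenian (720–635), Ediacaran (635–538.8).
That is 4 complete periods.

4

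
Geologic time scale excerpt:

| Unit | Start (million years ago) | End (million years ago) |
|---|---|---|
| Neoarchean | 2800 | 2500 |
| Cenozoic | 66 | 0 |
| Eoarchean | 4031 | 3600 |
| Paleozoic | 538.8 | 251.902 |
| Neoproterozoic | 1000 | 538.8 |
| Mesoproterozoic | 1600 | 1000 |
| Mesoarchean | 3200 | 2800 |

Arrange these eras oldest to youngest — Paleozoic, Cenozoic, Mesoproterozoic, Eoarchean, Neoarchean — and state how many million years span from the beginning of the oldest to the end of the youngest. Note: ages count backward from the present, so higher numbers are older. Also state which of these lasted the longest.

From the excerpt: Paleozoic 538.8–251.902; Cenozoic 66–0; Mesoproterozoic 1600–1000; Eoarchean 4031–3600; Neoarchean 2800–2500 (Ma).
Larger Ma is earlier, so the oldest is Eoarchean and the youngest is Cenozoic; oldest to youngest: Eoarchean, Neoarchean, Mesoproterozoic, Paleozoic, Cenozoic.
Oldest start 4031 minus youngest end 0 gives 4031 Myr overall.
Individual lengths (start − end): Neoarchean 300; Mesoproterozoic 600; Eoarchean 431; Paleozoic 286.898; Cenozoic 66. The largest is Mesoproterozoic at 600 Myr.

Eoarchean → Neoarchean → Mesoproterozoic → Paleozoic → Cenozoic; total span 4031 Myr; longest is Mesoproterozoic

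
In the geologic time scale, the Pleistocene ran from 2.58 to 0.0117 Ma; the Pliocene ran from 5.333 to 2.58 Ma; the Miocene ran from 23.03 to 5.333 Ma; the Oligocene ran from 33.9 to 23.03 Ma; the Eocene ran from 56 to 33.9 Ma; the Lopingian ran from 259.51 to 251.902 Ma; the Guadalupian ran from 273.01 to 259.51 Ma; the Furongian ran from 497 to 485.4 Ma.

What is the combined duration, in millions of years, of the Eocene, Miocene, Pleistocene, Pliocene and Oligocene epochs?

55.9883 million years

Each duration: Eocene = 22.1; Miocene = 17.697; Pleistocene = 2.5683; Pliocene = 2.753; Oligocene = 10.87.
Sum: 22.1 + 17.697 + 2.5683 + 2.753 + 10.87 = 55.9883 Myr.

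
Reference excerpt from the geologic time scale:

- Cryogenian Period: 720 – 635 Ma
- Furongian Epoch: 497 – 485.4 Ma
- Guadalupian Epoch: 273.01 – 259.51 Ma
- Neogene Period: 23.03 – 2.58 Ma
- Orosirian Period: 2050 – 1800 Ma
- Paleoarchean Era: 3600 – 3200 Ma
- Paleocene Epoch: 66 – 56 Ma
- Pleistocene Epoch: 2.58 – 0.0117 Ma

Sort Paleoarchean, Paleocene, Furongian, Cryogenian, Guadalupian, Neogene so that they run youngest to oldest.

Neogene, Paleocene, Guadalupian, Furongian, Cryogenian, Paleoarchean

Read off each span (Ma): Paleoarchean 3600–3200; Paleocene 66–56; Furongian 497–485.4; Cryogenian 720–635; Guadalupian 273.01–259.51; Neogene 23.03–2.58.
Larger Ma is older, so oldest→youngest is Paleoarchean, Cryogenian, Furongian, Guadalupian, Paleocene, Neogene; reverse it for youngest→oldest.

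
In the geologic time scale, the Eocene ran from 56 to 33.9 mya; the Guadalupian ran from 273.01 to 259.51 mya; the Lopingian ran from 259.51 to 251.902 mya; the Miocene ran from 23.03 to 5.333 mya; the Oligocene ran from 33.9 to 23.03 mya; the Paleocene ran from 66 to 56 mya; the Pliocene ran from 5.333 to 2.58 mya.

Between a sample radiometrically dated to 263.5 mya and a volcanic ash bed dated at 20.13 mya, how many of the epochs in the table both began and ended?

The older date is 263.5 Ma and the younger is 20.13 Ma.
Epochs with start < 263.5 and end > 20.13 Ma: Lopingian (259.51–251.902), Paleocene (66–56), Eocene (56–33.9), Oligocene (33.9–23.03).
That is 4 complete epochs.

4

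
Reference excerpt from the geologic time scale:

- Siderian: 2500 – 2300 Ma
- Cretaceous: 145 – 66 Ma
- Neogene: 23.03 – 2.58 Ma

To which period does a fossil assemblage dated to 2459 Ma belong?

Siderian

2459 Ma lies between 2500 and 2300 Ma, so it falls in the Siderian.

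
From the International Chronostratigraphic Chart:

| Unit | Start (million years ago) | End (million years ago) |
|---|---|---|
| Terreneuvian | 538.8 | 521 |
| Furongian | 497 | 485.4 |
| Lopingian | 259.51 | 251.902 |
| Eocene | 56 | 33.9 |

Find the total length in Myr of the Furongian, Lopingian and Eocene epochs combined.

Duration is start − end for each: (497 − 485.4) + (259.51 − 251.902) + (56 − 33.9).
That is 11.6 + 7.608 + 22.1, which totals 41.308 million years.

41.308 million years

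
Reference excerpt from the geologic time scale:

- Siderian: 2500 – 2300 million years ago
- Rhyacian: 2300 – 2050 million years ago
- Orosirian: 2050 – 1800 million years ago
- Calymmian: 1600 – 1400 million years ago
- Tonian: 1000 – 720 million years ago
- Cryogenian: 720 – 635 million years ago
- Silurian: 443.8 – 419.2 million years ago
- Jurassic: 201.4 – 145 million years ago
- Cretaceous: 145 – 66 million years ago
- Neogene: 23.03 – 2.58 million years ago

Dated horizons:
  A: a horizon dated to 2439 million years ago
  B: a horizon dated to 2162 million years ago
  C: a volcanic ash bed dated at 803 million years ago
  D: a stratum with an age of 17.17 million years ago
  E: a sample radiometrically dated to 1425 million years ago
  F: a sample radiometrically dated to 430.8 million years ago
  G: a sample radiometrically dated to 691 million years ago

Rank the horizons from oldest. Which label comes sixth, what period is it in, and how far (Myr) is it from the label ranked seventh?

Sorted oldest-first by Ma: A (2439), B (2162), E (1425), C (803), G (691), F (430.8), D (17.17).
The sixth oldest is F at 430.8 Ma, which lies in 443.8–419.2 Ma: the Silurian.
The seventh oldest is D at 17.17 Ma; separation = |430.8 − 17.17| = 413.63 Myr.

F, in the Silurian; 413.63 million years to D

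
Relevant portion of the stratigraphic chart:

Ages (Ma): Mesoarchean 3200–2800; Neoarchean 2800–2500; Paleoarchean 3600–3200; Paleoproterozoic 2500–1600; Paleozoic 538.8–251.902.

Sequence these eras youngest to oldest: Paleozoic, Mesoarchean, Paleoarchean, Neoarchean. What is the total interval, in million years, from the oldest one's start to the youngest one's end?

Start ages (Ma): Paleoarchean 3600, Mesoarchean 3200, Neoarchean 2800, Paleozoic 538.8.
Ordered youngest to oldest: Paleozoic, Neoarchean, Mesoarchean, Paleoarchean.
Span = 3600 − 251.902 = 3348.098 Myr.

Paleozoic, Neoarchean, Mesoarchean, Paleoarchean; total span 3348.098 Myr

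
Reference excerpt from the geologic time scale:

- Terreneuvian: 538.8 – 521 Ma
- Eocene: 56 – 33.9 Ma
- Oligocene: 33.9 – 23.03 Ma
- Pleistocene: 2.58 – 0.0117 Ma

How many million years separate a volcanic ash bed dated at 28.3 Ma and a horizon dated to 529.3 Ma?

501 million years

529.3 − 28.3 = 501 million years.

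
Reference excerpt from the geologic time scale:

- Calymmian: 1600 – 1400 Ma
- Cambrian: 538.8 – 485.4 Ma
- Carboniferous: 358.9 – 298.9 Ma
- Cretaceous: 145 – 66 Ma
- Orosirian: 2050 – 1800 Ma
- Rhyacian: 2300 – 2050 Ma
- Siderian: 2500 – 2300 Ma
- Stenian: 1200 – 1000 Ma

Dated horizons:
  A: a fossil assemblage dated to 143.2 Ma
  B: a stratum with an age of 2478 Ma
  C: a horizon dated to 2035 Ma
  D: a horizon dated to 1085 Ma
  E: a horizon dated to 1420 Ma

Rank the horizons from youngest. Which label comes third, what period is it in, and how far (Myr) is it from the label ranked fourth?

E, in the Calymmian; 615 million years to C

Sorted youngest-first by Ma: A (143.2), D (1085), E (1420), C (2035), B (2478).
The third youngest is E at 1420 Ma, which lies in 1600–1400 Ma: the Calymmian.
The fourth youngest is C at 2035 Ma; separation = |1420 − 2035| = 615 Myr.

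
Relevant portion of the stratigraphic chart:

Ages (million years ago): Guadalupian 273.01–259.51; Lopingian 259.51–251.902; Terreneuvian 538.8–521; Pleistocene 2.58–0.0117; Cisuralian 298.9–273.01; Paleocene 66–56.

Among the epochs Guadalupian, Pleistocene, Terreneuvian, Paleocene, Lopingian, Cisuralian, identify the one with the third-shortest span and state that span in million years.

Paleocene, 10 million years

Start − end for each: Guadalupian 273.01 − 259.51 = 13.5; Pleistocene 2.58 − 0.0117 = 2.5683; Terreneuvian 538.8 − 521 = 17.8; Paleocene 66 − 56 = 10; Lopingian 259.51 − 251.902 = 7.608; Cisuralian 298.9 − 273.01 = 25.89.
Ranking these from shortest: Pleistocene < Lopingian < Paleocene < Guadalupian < Terreneuvian < Cisuralian.
Position 3 in that ranking is Paleocene, which lasted 10 Myr.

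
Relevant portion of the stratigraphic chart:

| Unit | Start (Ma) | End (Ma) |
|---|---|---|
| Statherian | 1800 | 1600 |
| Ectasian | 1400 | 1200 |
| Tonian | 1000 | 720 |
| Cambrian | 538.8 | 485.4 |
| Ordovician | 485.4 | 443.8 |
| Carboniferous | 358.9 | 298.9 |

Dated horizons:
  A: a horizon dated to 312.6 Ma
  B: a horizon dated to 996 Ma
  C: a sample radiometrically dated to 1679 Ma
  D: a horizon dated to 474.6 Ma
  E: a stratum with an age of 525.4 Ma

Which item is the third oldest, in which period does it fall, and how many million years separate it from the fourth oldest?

Sorted oldest-first by Ma: C (1679), B (996), E (525.4), D (474.6), A (312.6).
The third oldest is E at 525.4 Ma, which lies in 538.8–485.4 Ma: the Cambrian.
The fourth oldest is D at 474.6 Ma; separation = |525.4 − 474.6| = 50.8 Myr.

E, in the Cambrian; 50.8 million years to D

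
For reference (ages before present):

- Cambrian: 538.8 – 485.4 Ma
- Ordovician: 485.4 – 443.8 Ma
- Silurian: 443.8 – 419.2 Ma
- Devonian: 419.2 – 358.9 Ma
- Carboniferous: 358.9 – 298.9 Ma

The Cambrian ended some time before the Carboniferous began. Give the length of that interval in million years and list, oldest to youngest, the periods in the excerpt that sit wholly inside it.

126.5 million years; Ordovician, Silurian, Devonian

The Cambrian closes at 485.4 Ma and the Carboniferous opens at 358.9 Ma, so the interval is 485.4 − 358.9 = 126.5 Myr.
A period fits inside if it starts at or after 485.4 Ma and ends at or before 358.9 Ma; oldest first that gives Ordovician, Silurian, Devonian.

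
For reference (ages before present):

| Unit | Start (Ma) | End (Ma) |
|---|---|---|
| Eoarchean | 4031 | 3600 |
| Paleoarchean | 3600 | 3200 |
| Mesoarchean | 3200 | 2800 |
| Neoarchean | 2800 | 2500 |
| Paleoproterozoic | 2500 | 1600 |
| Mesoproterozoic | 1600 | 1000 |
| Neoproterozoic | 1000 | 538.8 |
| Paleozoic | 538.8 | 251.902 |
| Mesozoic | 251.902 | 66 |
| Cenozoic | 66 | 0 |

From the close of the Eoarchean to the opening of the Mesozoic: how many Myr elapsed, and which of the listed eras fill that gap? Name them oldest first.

End of Eoarchean = 3600 Ma; start of Mesozoic = 251.902 Ma.
Gap = 3600 − 251.902 = 3348.098 Myr.
Eras wholly inside 3600–251.902 Ma: Paleoarchean (3600–3200), Mesoarchean (3200–2800), Neoarchean (2800–2500), Paleoproterozoic (2500–1600), Mesoproterozoic (1600–1000), Neoproterozoic (1000–538.8), Paleozoic (538.8–251.902).

3348.098 million years; Paleoarchean, Mesoarchean, Neoarchean, Paleoproterozoic, Mesoproterozoic, Neoproterozoic, Paleozoic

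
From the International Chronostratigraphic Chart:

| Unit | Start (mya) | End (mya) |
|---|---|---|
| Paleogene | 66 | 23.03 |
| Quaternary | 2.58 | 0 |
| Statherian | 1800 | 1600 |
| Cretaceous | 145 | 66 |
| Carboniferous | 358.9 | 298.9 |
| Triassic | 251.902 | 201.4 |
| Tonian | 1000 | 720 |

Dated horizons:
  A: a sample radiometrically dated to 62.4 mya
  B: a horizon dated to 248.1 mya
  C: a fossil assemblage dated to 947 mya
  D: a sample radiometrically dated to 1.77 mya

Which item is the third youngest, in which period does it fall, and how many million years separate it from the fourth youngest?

Sorted youngest-first by Ma: D (1.77), A (62.4), B (248.1), C (947).
The third youngest is B at 248.1 Ma, which lies in 251.902–201.4 Ma: the Triassic.
The fourth youngest is C at 947 Ma; separation = |248.1 − 947| = 698.9 Myr.

B, in the Triassic; 698.9 million years to C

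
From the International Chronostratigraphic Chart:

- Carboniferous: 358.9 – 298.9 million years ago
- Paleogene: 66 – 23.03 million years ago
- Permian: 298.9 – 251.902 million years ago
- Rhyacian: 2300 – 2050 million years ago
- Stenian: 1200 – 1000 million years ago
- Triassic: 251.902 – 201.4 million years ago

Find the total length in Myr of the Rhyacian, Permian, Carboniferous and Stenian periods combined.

Duration is start − end for each: (2300 − 2050) + (298.9 − 251.902) + (358.9 − 298.9) + (1200 − 1000).
That is 250 + 46.998 + 60 + 200, which totals 556.998 million years.

556.998 million years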